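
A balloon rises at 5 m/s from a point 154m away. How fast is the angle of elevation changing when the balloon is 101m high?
0.022702 rad/s

tan(θ) = y/154
sec²(θ) · dθ/dt = (1/154) · dy/dt
dθ/dt = cos²(θ)/154 · 5 = 154/(154² + 101²) · 5
dθ/dt = 0.022702 rad/s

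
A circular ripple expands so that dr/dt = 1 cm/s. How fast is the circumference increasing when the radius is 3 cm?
2π cm/s

C = 2πr
dC/dt = 2π · dr/dt = 2π · 1 = 2π cm/s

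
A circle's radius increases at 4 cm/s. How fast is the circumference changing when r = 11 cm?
8π cm/s

C = 2πr
dC/dt = 2π · dr/dt = 2π · 4 = 8π cm/s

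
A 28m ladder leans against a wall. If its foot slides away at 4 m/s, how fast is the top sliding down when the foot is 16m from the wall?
16√33/33 ≈ 2.785 m/s

x² + y² = 28²
2x·dx/dt + 2y·dy/dt = 0
dy/dt = -x/y · dx/dt = -16/(4√33) · 4 = -16√33/33 m/s
The top is descending at 16√33/33 ≈ 2.785 m/s.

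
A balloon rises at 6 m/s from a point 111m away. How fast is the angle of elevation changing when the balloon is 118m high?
0.025376 rad/s

tan(θ) = y/111
sec²(θ) · dθ/dt = (1/111) · dy/dt
dθ/dt = cos²(θ)/111 · 6 = 111/(111² + 118²) · 6
dθ/dt = 0.025376 rad/s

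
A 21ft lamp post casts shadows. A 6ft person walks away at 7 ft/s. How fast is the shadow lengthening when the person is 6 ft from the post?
14/5 ft/s

By similar triangles: 21/(x+s) = 6/s
Solving: s = 6x/15
ds/dt = 6/15 · dx/dt = 2/5 · 7 = 14/5 ft/s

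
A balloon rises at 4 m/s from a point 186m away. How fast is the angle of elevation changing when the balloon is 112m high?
0.015783 rad/s

tan(θ) = y/186
sec²(θ) · dθ/dt = (1/186) · dy/dt
dθ/dt = cos²(θ)/186 · 4 = 186/(186² + 112²) · 4
dθ/dt = 0.015783 rad/s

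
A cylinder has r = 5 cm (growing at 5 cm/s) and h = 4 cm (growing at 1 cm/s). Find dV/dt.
225π cm³/s

V = πr²h
dV/dt = 2πrh·dr/dt + πr²·dh/dt
= 2π(5)(4)(5) + π(5)²(1)
= 225π cm³/s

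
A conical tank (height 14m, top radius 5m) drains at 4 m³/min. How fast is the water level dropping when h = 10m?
196/(625π) ≈ 0.09982 m/min

r/h = 5/14, so r = (5/14)h
V = (1/3)πr²h = (1/3)π((5/14)h)²h = (25/588)πh³
dV/dh = (25/196)πh²
dh/dt = (dV/dt)/(dV/dh) = -4/((25/196)π·10²) = -196/(625π) m/min
The level is dropping at 196/(625π) ≈ 0.09982 m/min.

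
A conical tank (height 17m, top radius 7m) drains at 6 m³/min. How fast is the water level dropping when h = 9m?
578/(1323π) ≈ 0.1391 m/min

r/h = 7/17, so r = (7/17)h
V = (1/3)πr²h = (1/3)π((7/17)h)²h = (49/867)πh³
dV/dh = (49/289)πh²
dh/dt = (dV/dt)/(dV/dh) = -6/((49/289)π·9²) = -578/(1323π) m/min
The level is dropping at 578/(1323π) ≈ 0.1391 m/min.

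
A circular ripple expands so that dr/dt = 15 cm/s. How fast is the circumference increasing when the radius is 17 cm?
30π cm/s

C = 2πr
dC/dt = 2π · dr/dt = 2π · 15 = 30π cm/s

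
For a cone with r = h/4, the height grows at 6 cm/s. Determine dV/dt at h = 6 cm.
27π/2 cm³/s

V = (1/3)π(h/4)²h = πh³/48
dV/dt = πh²/16 · 6
At h = 6: dV/dt = 27π/2 cm³/s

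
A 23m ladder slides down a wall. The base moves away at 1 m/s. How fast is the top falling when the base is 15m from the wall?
15√19/76 ≈ 0.8603 m/s

x² + y² = 23²
2x·dx/dt + 2y·dy/dt = 0
dy/dt = -x/y · dx/dt = -15/(4√19) · 1 = -15√19/76 m/s
The top is descending at 15√19/76 ≈ 0.8603 m/s.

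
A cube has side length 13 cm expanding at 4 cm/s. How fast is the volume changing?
2028 cm³/s

V = s³
dV/dt = 3s² · ds/dt = 3·13²·4 = 2028 cm³/s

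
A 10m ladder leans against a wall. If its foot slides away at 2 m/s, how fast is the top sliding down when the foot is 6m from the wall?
3/2 = 1.5 m/s

x² + y² = 10²
2x·dx/dt + 2y·dy/dt = 0
dy/dt = -x/y · dx/dt = -6/8 · 2 = -3/2 m/s
The top is descending at 3/2 = 1.5 m/s.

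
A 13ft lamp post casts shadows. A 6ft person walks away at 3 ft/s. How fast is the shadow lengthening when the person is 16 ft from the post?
18/7 ft/s

By similar triangles: 13/(x+s) = 6/s
Solving: s = 6x/7
ds/dt = 6/7 · dx/dt = 6/7 · 3 = 18/7 ft/s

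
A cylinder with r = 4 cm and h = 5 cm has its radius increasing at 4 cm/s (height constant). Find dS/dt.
104π cm²/s

S = 2πrh + 2πr² (lateral + bases)
dS/dt = (2πh + 4πr)·dr/dt = (2π·5 + 4π·4)·4
= 104π cm²/s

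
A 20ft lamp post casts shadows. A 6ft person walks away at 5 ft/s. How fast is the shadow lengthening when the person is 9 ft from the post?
15/7 ft/s

By similar triangles: 20/(x+s) = 6/s
Solving: s = 6x/14
ds/dt = 6/14 · dx/dt = 3/7 · 5 = 15/7 ft/s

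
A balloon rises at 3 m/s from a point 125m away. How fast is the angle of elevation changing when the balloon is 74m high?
0.017772 rad/s

tan(θ) = y/125
sec²(θ) · dθ/dt = (1/125) · dy/dt
dθ/dt = cos²(θ)/125 · 3 = 125/(125² + 74²) · 3
dθ/dt = 0.017772 rad/s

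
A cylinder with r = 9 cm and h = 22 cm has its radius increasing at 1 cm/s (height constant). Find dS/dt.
80π cm²/s

S = 2πrh + 2πr² (lateral + bases)
dS/dt = (2πh + 4πr)·dr/dt = (2π·22 + 4π·9)·1
= 80π cm²/s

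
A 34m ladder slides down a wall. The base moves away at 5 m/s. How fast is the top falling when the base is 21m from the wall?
21√715/143 ≈ 3.927 m/s

x² + y² = 34²
2x·dx/dt + 2y·dy/dt = 0
dy/dt = -x/y · dx/dt = -21/√715 · 5 = -21√715/143 m/s
The top is descending at 21√715/143 ≈ 3.927 m/s.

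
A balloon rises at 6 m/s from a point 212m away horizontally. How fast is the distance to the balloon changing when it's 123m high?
738√60073/60073 ≈ 3.011 m/s

z² = 212² + y²
z = √(212² + 123²) = √60073
dz/dt = y/z · dy/dt = 123/√60073 · 6 = 738√60073/60073 ≈ 3.011 m/s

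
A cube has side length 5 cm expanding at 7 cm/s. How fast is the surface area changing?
420 cm²/s

A = 6s²
dA/dt = 12s · ds/dt = 12·5·7 = 420 cm²/s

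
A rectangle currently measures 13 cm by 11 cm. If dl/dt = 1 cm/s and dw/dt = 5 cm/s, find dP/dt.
12 cm/s

P = 2(l + w)
dP/dt = 2(dl/dt + dw/dt) = 2(1 + 5) = 12 cm/s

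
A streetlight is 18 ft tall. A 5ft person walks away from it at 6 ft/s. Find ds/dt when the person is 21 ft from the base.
30/13 ft/s

By similar triangles: 18/(x+s) = 5/s
Solving: s = 5x/13
ds/dt = 5/13 · dx/dt = 5/13 · 6 = 30/13 ft/s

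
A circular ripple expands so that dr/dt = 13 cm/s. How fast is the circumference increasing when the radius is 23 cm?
26π cm/s

C = 2πr
dC/dt = 2π · dr/dt = 2π · 13 = 26π cm/s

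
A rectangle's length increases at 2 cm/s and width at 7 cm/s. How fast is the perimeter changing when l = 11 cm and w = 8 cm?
18 cm/s

P = 2(l + w)
dP/dt = 2(dl/dt + dw/dt) = 2(2 + 7) = 18 cm/s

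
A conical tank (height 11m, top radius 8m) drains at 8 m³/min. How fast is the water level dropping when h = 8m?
121/(512π) ≈ 0.07523 m/min

r/h = 8/11, so r = (8/11)h
V = (1/3)πr²h = (1/3)π((8/11)h)²h = (64/363)πh³
dV/dh = (64/121)πh²
dh/dt = (dV/dt)/(dV/dh) = -8/((64/121)π·8²) = -121/(512π) m/min
The level is dropping at 121/(512π) ≈ 0.07523 m/min.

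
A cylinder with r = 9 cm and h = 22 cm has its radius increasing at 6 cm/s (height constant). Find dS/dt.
480π cm²/s

S = 2πrh + 2πr² (lateral + bases)
dS/dt = (2πh + 4πr)·dr/dt = (2π·22 + 4π·9)·6
= 480π cm²/s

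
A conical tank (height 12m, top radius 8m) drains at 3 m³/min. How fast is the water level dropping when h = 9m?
1/(12π) ≈ 0.02653 m/min

r/h = 8/12, so r = (2/3)h
V = (1/3)πr²h = (1/3)π((2/3)h)²h = (4/27)πh³
dV/dh = (4/9)πh²
dh/dt = (dV/dt)/(dV/dh) = -3/((4/9)π·9²) = -1/(12π) m/min
The level is dropping at 1/(12π) ≈ 0.02653 m/min.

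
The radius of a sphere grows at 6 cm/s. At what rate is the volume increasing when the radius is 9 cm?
1944π cm³/s

V = (4/3)πr³
dV/dt = dV/dr · dr/dt = 4πr² · 6
At r = 9: dV/dt = 1944π cm³/s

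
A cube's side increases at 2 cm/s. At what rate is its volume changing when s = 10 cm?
600 cm³/s

V = s³
dV/dt = 3s² · ds/dt = 3·10²·2 = 600 cm³/s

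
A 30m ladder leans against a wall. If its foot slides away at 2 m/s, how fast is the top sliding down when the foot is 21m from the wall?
14√51/51 ≈ 1.96 m/s

x² + y² = 30²
2x·dx/dt + 2y·dy/dt = 0
dy/dt = -x/y · dx/dt = -21/(3√51) · 2 = -14√51/51 m/s
The top is descending at 14√51/51 ≈ 1.96 m/s.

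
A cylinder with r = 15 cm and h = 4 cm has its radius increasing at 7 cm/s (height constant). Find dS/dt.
476π cm²/s

S = 2πrh + 2πr² (lateral + bases)
dS/dt = (2πh + 4πr)·dr/dt = (2π·4 + 4π·15)·7
= 476π cm²/s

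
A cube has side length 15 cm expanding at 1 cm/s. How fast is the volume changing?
675 cm³/s

V = s³
dV/dt = 3s² · ds/dt = 3·15²·1 = 675 cm³/s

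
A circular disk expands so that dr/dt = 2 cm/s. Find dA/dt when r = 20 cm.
80π cm²/s

A = πr²
dA/dt = 2πr · dr/dt = 2π(20)(2) = 80π cm²/s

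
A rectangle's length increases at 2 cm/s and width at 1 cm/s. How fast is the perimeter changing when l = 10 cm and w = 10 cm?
6 cm/s

P = 2(l + w)
dP/dt = 2(dl/dt + dw/dt) = 2(2 + 1) = 6 cm/s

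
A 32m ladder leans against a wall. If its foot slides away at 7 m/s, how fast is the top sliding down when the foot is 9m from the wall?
63√943/943 ≈ 2.052 m/s

x² + y² = 32²
2x·dx/dt + 2y·dy/dt = 0
dy/dt = -x/y · dx/dt = -9/√943 · 7 = -63√943/943 m/s
The top is descending at 63√943/943 ≈ 2.052 m/s.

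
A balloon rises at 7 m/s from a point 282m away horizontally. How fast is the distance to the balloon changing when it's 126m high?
147√106/530 ≈ 2.856 m/s

z² = 282² + y²
z = √(282² + 126²) = 30√106
dz/dt = y/z · dy/dt = 126/(30√106) · 7 = 147√106/530 ≈ 2.856 m/s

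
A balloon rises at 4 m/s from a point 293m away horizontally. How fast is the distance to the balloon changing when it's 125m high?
250√101474/50737 ≈ 1.57 m/s

z² = 293² + y²
z = √(293² + 125²) = √101474
dz/dt = y/z · dy/dt = 125/√101474 · 4 = 250√101474/50737 ≈ 1.57 m/s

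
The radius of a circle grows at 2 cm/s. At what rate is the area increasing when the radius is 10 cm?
40π cm²/s

A = πr²
dA/dt = 2πr · dr/dt = 2π(10)(2) = 40π cm²/s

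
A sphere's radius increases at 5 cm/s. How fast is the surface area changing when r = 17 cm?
680π cm²/s

S = 4πr²
dS/dt = dS/dr · dr/dt = 8πr · 5
At r = 17: dS/dt = 680π cm²/s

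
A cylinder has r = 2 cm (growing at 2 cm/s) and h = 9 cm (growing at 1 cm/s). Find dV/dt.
76π cm³/s

V = πr²h
dV/dt = 2πrh·dr/dt + πr²·dh/dt
= 2π(2)(9)(2) + π(2)²(1)
= 76π cm³/s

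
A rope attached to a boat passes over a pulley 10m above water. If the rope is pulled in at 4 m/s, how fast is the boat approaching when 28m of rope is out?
56√19/57 ≈ 4.282 m/s

rope² = x² + 10²
x = √(28² - 10²) = 6√19
dx/dt = (rope/x) · d(rope)/dt = (28/(6√19)) · (-4) = -56√19/57 m/s
The boat approaches at 56√19/57 ≈ 4.282 m/s.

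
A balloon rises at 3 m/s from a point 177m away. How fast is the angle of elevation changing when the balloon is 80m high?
0.014074 rad/s

tan(θ) = y/177
sec²(θ) · dθ/dt = (1/177) · dy/dt
dθ/dt = cos²(θ)/177 · 3 = 177/(177² + 80²) · 3
dθ/dt = 0.014074 rad/s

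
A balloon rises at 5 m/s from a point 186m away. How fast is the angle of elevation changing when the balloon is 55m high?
0.02472 rad/s

tan(θ) = y/186
sec²(θ) · dθ/dt = (1/186) · dy/dt
dθ/dt = cos²(θ)/186 · 5 = 186/(186² + 55²) · 5
dθ/dt = 0.02472 rad/s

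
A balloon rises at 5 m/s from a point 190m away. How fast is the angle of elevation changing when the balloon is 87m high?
0.021755 rad/s

tan(θ) = y/190
sec²(θ) · dθ/dt = (1/190) · dy/dt
dθ/dt = cos²(θ)/190 · 5 = 190/(190² + 87²) · 5
dθ/dt = 0.021755 rad/s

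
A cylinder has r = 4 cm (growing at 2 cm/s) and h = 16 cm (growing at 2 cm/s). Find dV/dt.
288π cm³/s

V = πr²h
dV/dt = 2πrh·dr/dt + πr²·dh/dt
= 2π(4)(16)(2) + π(4)²(2)
= 288π cm³/s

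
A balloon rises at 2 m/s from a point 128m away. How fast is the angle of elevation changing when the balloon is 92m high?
0.010303 rad/s

tan(θ) = y/128
sec²(θ) · dθ/dt = (1/128) · dy/dt
dθ/dt = cos²(θ)/128 · 2 = 128/(128² + 92²) · 2
dθ/dt = 0.010303 rad/s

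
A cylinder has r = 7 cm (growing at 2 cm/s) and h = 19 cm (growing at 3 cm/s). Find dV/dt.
679π cm³/s

V = πr²h
dV/dt = 2πrh·dr/dt + πr²·dh/dt
= 2π(7)(19)(2) + π(7)²(3)
= 679π cm³/s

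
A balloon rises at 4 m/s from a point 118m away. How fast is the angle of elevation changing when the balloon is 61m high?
0.02675 rad/s

tan(θ) = y/118
sec²(θ) · dθ/dt = (1/118) · dy/dt
dθ/dt = cos²(θ)/118 · 4 = 118/(118² + 61²) · 4
dθ/dt = 0.02675 rad/s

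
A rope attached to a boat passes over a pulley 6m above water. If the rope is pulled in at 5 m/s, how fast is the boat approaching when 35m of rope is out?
175√1189/1189 ≈ 5.075 m/s

rope² = x² + 6²
x = √(35² - 6²) = √1189
dx/dt = (rope/x) · d(rope)/dt = (35/√1189) · (-5) = -175√1189/1189 m/s
The boat approaches at 175√1189/1189 ≈ 5.075 m/s.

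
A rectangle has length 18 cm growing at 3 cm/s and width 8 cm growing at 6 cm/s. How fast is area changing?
132 cm²/s

A = lw
dA/dt = w·dl/dt + l·dw/dt = 8·3 + 18·6 = 132 cm²/s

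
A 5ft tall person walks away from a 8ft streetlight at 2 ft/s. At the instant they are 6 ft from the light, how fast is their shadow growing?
10/3 ft/s

By similar triangles: 8/(x+s) = 5/s
Solving: s = 5x/3
ds/dt = 5/3 · dx/dt = 5/3 · 2 = 10/3 ft/s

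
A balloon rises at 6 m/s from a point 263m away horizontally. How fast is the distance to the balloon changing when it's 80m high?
480√75569/75569 ≈ 1.746 m/s

z² = 263² + y²
z = √(263² + 80²) = √75569
dz/dt = y/z · dy/dt = 80/√75569 · 6 = 480√75569/75569 ≈ 1.746 m/s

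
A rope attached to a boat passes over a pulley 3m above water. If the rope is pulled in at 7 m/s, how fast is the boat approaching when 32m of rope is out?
32√1015/145 ≈ 7.031 m/s

rope² = x² + 3²
x = √(32² - 3²) = √1015
dx/dt = (rope/x) · d(rope)/dt = (32/√1015) · (-7) = -32√1015/145 m/s
The boat approaches at 32√1015/145 ≈ 7.031 m/s.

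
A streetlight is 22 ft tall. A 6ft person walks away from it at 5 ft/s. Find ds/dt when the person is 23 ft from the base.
15/8 ft/s

By similar triangles: 22/(x+s) = 6/s
Solving: s = 6x/16
ds/dt = 6/16 · dx/dt = 3/8 · 5 = 15/8 ft/s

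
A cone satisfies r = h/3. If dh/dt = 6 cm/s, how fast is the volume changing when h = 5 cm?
50π/3 cm³/s

V = (1/3)π(h/3)²h = πh³/27
dV/dt = πh²/9 · 6
At h = 5: dV/dt = 50π/3 cm³/s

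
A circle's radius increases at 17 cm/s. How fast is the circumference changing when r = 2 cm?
34π cm/s

C = 2πr
dC/dt = 2π · dr/dt = 2π · 17 = 34π cm/s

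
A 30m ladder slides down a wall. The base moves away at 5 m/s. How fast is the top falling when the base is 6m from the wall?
5√6/12 ≈ 1.021 m/s

x² + y² = 30²
2x·dx/dt + 2y·dy/dt = 0
dy/dt = -x/y · dx/dt = -6/(12√6) · 5 = -5√6/12 m/s
The top is descending at 5√6/12 ≈ 1.021 m/s.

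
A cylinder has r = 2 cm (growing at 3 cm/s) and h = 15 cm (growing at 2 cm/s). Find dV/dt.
188π cm³/s

V = πr²h
dV/dt = 2πrh·dr/dt + πr²·dh/dt
= 2π(2)(15)(3) + π(2)²(2)
= 188π cm³/s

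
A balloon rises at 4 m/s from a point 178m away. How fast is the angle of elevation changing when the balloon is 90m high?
0.017897 rad/s

tan(θ) = y/178
sec²(θ) · dθ/dt = (1/178) · dy/dt
dθ/dt = cos²(θ)/178 · 4 = 178/(178² + 90²) · 4
dθ/dt = 0.017897 rad/s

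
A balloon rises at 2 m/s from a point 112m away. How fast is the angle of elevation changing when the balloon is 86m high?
0.011234 rad/s

tan(θ) = y/112
sec²(θ) · dθ/dt = (1/112) · dy/dt
dθ/dt = cos²(θ)/112 · 2 = 112/(112² + 86²) · 2
dθ/dt = 0.011234 rad/s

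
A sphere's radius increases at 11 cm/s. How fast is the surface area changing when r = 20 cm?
1760π cm²/s

S = 4πr²
dS/dt = dS/dr · dr/dt = 8πr · 11
At r = 20: dS/dt = 1760π cm²/s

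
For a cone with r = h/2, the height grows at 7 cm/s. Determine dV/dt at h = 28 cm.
1372π cm³/s

V = (1/3)π(h/2)²h = πh³/12
dV/dt = πh²/4 · 7
At h = 28: dV/dt = 1372π cm³/s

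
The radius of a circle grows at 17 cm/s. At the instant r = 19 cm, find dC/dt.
34π cm/s

C = 2πr
dC/dt = 2π · dr/dt = 2π · 17 = 34π cm/s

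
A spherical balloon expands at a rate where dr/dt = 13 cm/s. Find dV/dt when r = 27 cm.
37908π cm³/s

V = (4/3)πr³
dV/dt = dV/dr · dr/dt = 4πr² · 13
At r = 27: dV/dt = 37908π cm³/s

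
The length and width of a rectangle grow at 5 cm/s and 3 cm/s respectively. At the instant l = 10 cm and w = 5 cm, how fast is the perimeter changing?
16 cm/s

P = 2(l + w)
dP/dt = 2(dl/dt + dw/dt) = 2(5 + 3) = 16 cm/s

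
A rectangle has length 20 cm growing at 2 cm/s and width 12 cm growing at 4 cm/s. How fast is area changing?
104 cm²/s

A = lw
dA/dt = w·dl/dt + l·dw/dt = 12·2 + 20·4 = 104 cm²/s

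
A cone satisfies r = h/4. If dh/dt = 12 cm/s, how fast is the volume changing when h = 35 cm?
3675π/4 cm³/s

V = (1/3)π(h/4)²h = πh³/48
dV/dt = πh²/16 · 12
At h = 35: dV/dt = 3675π/4 cm³/s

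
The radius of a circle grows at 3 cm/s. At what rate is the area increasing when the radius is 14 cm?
84π cm²/s

A = πr²
dA/dt = 2πr · dr/dt = 2π(14)(3) = 84π cm²/s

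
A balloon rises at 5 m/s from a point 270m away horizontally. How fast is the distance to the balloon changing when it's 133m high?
665√90589/90589 ≈ 2.209 m/s

z² = 270² + y²
z = √(270² + 133²) = √90589
dz/dt = y/z · dy/dt = 133/√90589 · 5 = 665√90589/90589 ≈ 2.209 m/s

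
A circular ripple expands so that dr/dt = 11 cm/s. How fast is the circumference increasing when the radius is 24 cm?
22π cm/s

C = 2πr
dC/dt = 2π · dr/dt = 2π · 11 = 22π cm/s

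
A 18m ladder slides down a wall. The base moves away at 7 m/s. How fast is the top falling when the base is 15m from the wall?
35√11/11 ≈ 10.55 m/s

x² + y² = 18²
2x·dx/dt + 2y·dy/dt = 0
dy/dt = -x/y · dx/dt = -15/(3√11) · 7 = -35√11/11 m/s
The top is descending at 35√11/11 ≈ 10.55 m/s.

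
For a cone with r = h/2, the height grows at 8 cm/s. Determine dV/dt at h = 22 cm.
968π cm³/s

V = (1/3)π(h/2)²h = πh³/12
dV/dt = πh²/4 · 8
At h = 22: dV/dt = 968π cm³/s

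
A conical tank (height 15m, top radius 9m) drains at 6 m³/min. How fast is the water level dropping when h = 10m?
1/(6π) ≈ 0.05305 m/min

r/h = 9/15, so r = (3/5)h
V = (1/3)πr²h = (1/3)π((3/5)h)²h = (3/25)πh³
dV/dh = (9/25)πh²
dh/dt = (dV/dt)/(dV/dh) = -6/((9/25)π·10²) = -1/(6π) m/min
The level is dropping at 1/(6π) ≈ 0.05305 m/min.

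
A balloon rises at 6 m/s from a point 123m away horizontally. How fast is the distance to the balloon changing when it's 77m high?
231√21058/10529 ≈ 3.184 m/s

z² = 123² + y²
z = √(123² + 77²) = √21058
dz/dt = y/z · dy/dt = 77/√21058 · 6 = 231√21058/10529 ≈ 3.184 m/s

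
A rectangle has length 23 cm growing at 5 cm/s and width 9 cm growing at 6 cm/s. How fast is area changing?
183 cm²/s

A = lw
dA/dt = w·dl/dt + l·dw/dt = 9·5 + 23·6 = 183 cm²/s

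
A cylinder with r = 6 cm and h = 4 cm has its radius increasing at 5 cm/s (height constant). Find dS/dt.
160π cm²/s

S = 2πrh + 2πr² (lateral + bases)
dS/dt = (2πh + 4πr)·dr/dt = (2π·4 + 4π·6)·5
= 160π cm²/s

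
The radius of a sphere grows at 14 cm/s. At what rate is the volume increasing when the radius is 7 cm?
2744π cm³/s

V = (4/3)πr³
dV/dt = dV/dr · dr/dt = 4πr² · 14
At r = 7: dV/dt = 2744π cm³/s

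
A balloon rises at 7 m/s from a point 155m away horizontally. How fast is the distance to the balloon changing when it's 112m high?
784√36569/36569 ≈ 4.1 m/s

z² = 155² + y²
z = √(155² + 112²) = √36569
dz/dt = y/z · dy/dt = 112/√36569 · 7 = 784√36569/36569 ≈ 4.1 m/s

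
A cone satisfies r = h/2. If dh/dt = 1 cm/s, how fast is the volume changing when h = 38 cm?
361π cm³/s

V = (1/3)π(h/2)²h = πh³/12
dV/dt = πh²/4 · 1
At h = 38: dV/dt = 361π cm³/s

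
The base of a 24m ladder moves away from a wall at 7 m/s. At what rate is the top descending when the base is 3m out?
√7/3 ≈ 0.8819 m/s

x² + y² = 24²
2x·dx/dt + 2y·dy/dt = 0
dy/dt = -x/y · dx/dt = -3/(9√7) · 7 = -√7/3 m/s
The top is descending at √7/3 ≈ 0.8819 m/s.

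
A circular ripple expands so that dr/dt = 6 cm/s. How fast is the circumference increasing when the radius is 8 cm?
12π cm/s

C = 2πr
dC/dt = 2π · dr/dt = 2π · 6 = 12π cm/s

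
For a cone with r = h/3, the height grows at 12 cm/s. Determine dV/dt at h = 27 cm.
972π cm³/s

V = (1/3)π(h/3)²h = πh³/27
dV/dt = πh²/9 · 12
At h = 27: dV/dt = 972π cm³/s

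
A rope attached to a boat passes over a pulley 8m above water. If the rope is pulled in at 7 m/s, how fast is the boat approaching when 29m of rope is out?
29√777/111 ≈ 7.283 m/s

rope² = x² + 8²
x = √(29² - 8²) = √777
dx/dt = (rope/x) · d(rope)/dt = (29/√777) · (-7) = -29√777/111 m/s
The boat approaches at 29√777/111 ≈ 7.283 m/s.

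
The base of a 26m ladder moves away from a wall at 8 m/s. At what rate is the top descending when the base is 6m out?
3√10/5 ≈ 1.897 m/s

x² + y² = 26²
2x·dx/dt + 2y·dy/dt = 0
dy/dt = -x/y · dx/dt = -6/(8√10) · 8 = -3√10/5 m/s
The top is descending at 3√10/5 ≈ 1.897 m/s.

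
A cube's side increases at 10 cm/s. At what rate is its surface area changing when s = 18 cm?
2160 cm²/s

A = 6s²
dA/dt = 12s · ds/dt = 12·18·10 = 2160 cm²/s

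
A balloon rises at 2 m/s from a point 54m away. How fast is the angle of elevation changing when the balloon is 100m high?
0.008362 rad/s

tan(θ) = y/54
sec²(θ) · dθ/dt = (1/54) · dy/dt
dθ/dt = cos²(θ)/54 · 2 = 54/(54² + 100²) · 2
dθ/dt = 0.008362 rad/s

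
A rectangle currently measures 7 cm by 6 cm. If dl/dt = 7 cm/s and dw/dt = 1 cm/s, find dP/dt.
16 cm/s

P = 2(l + w)
dP/dt = 2(dl/dt + dw/dt) = 2(7 + 1) = 16 cm/s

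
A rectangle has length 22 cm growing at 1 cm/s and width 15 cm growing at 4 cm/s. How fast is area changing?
103 cm²/s

A = lw
dA/dt = w·dl/dt + l·dw/dt = 15·1 + 22·4 = 103 cm²/s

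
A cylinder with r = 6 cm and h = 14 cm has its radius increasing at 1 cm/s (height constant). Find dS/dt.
52π cm²/s

S = 2πrh + 2πr² (lateral + bases)
dS/dt = (2πh + 4πr)·dr/dt = (2π·14 + 4π·6)·1
= 52π cm²/s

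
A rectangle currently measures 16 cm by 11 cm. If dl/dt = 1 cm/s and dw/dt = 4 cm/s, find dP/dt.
10 cm/s

P = 2(l + w)
dP/dt = 2(dl/dt + dw/dt) = 2(1 + 4) = 10 cm/s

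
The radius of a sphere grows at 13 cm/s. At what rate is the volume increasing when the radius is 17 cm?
15028π cm³/s

V = (4/3)πr³
dV/dt = dV/dr · dr/dt = 4πr² · 13
At r = 17: dV/dt = 15028π cm³/s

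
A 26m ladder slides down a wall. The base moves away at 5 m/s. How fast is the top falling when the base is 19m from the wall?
19√35/21 ≈ 5.353 m/s

x² + y² = 26²
2x·dx/dt + 2y·dy/dt = 0
dy/dt = -x/y · dx/dt = -19/(3√35) · 5 = -19√35/21 m/s
The top is descending at 19√35/21 ≈ 5.353 m/s.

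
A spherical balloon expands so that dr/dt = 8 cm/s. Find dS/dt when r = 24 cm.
1536π cm²/s

S = 4πr²
dS/dt = dS/dr · dr/dt = 8πr · 8
At r = 24: dS/dt = 1536π cm²/s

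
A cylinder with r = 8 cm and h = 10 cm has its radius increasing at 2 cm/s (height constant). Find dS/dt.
104π cm²/s

S = 2πrh + 2πr² (lateral + bases)
dS/dt = (2πh + 4πr)·dr/dt = (2π·10 + 4π·8)·2
= 104π cm²/s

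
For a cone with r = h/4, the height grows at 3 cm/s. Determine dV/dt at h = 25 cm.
1875π/16 cm³/s

V = (1/3)π(h/4)²h = πh³/48
dV/dt = πh²/16 · 3
At h = 25: dV/dt = 1875π/16 cm³/s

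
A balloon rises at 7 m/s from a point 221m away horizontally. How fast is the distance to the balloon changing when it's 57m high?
399√52090/52090 ≈ 1.748 m/s

z² = 221² + y²
z = √(221² + 57²) = √52090
dz/dt = y/z · dy/dt = 57/√52090 · 7 = 399√52090/52090 ≈ 1.748 m/s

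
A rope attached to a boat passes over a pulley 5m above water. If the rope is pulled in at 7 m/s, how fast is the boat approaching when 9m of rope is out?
9√14/4 ≈ 8.419 m/s

rope² = x² + 5²
x = √(9² - 5²) = 2√14
dx/dt = (rope/x) · d(rope)/dt = (9/(2√14)) · (-7) = -9√14/4 m/s
The boat approaches at 9√14/4 ≈ 8.419 m/s.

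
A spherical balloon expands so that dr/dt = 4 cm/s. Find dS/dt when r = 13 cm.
416π cm²/s

S = 4πr²
dS/dt = dS/dr · dr/dt = 8πr · 4
At r = 13: dS/dt = 416π cm²/s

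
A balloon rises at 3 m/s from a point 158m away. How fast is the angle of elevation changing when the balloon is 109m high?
0.012865 rad/s

tan(θ) = y/158
sec²(θ) · dθ/dt = (1/158) · dy/dt
dθ/dt = cos²(θ)/158 · 3 = 158/(158² + 109²) · 3
dθ/dt = 0.012865 rad/s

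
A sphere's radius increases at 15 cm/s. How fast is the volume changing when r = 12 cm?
8640π cm³/s

V = (4/3)πr³
dV/dt = dV/dr · dr/dt = 4πr² · 15
At r = 12: dV/dt = 8640π cm³/s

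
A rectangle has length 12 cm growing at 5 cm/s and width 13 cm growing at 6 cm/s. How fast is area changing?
137 cm²/s

A = lw
dA/dt = w·dl/dt + l·dw/dt = 13·5 + 12·6 = 137 cm²/s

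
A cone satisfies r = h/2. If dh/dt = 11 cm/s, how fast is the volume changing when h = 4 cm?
44π cm³/s

V = (1/3)π(h/2)²h = πh³/12
dV/dt = πh²/4 · 11
At h = 4: dV/dt = 44π cm³/s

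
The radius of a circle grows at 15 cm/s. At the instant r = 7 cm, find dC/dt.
30π cm/s

C = 2πr
dC/dt = 2π · dr/dt = 2π · 15 = 30π cm/s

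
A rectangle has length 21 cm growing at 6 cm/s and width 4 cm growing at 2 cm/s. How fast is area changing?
66 cm²/s

A = lw
dA/dt = w·dl/dt + l·dw/dt = 4·6 + 21·2 = 66 cm²/s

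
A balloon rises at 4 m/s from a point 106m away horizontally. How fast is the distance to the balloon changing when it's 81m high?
324√13/481 ≈ 2.429 m/s

z² = 106² + y²
z = √(106² + 81²) = 37√13
dz/dt = y/z · dy/dt = 81/(37√13) · 4 = 324√13/481 ≈ 2.429 m/s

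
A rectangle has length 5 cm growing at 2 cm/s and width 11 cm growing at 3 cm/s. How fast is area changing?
37 cm²/s

A = lw
dA/dt = w·dl/dt + l·dw/dt = 11·2 + 5·3 = 37 cm²/s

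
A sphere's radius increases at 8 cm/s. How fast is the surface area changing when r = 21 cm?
1344π cm²/s

S = 4πr²
dS/dt = dS/dr · dr/dt = 8πr · 8
At r = 21: dS/dt = 1344π cm²/s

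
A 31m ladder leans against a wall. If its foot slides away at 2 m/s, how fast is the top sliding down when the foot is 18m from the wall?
36√13/91 ≈ 1.426 m/s

x² + y² = 31²
2x·dx/dt + 2y·dy/dt = 0
dy/dt = -x/y · dx/dt = -18/(7√13) · 2 = -36√13/91 m/s
The top is descending at 36√13/91 ≈ 1.426 m/s.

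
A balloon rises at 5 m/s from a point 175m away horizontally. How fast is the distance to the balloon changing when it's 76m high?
380√36401/36401 ≈ 1.992 m/s

z² = 175² + y²
z = √(175² + 76²) = √36401
dz/dt = y/z · dy/dt = 76/√36401 · 5 = 380√36401/36401 ≈ 1.992 m/s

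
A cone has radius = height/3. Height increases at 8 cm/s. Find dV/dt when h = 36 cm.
1152π cm³/s

V = (1/3)π(h/3)²h = πh³/27
dV/dt = πh²/9 · 8
At h = 36: dV/dt = 1152π cm³/s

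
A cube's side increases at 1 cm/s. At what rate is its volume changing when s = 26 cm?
2028 cm³/s

V = s³
dV/dt = 3s² · ds/dt = 3·26²·1 = 2028 cm³/s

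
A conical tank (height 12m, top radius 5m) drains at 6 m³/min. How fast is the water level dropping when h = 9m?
32/(75π) ≈ 0.1358 m/min

r/h = 5/12, so r = (5/12)h
V = (1/3)πr²h = (1/3)π((5/12)h)²h = (25/432)πh³
dV/dh = (25/144)πh²
dh/dt = (dV/dt)/(dV/dh) = -6/((25/144)π·9²) = -32/(75π) m/min
The level is dropping at 32/(75π) ≈ 0.1358 m/min.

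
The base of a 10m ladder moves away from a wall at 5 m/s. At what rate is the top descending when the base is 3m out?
15√91/91 ≈ 1.572 m/s

x² + y² = 10²
2x·dx/dt + 2y·dy/dt = 0
dy/dt = -x/y · dx/dt = -3/√91 · 5 = -15√91/91 m/s
The top is descending at 15√91/91 ≈ 1.572 m/s.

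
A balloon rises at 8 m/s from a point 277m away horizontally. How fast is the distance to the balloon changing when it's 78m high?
624√82813/82813 ≈ 2.168 m/s

z² = 277² + y²
z = √(277² + 78²) = √82813
dz/dt = y/z · dy/dt = 78/√82813 · 8 = 624√82813/82813 ≈ 2.168 m/s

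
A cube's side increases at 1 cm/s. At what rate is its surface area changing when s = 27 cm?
324 cm²/s

A = 6s²
dA/dt = 12s · ds/dt = 12·27·1 = 324 cm²/s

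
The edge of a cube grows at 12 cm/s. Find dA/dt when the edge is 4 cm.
576 cm²/s

A = 6s²
dA/dt = 12s · ds/dt = 12·4·12 = 576 cm²/s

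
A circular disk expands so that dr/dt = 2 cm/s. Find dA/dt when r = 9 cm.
36π cm²/s

A = πr²
dA/dt = 2πr · dr/dt = 2π(9)(2) = 36π cm²/s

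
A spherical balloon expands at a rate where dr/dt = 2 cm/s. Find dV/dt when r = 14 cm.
1568π cm³/s

V = (4/3)πr³
dV/dt = dV/dr · dr/dt = 4πr² · 2
At r = 14: dV/dt = 1568π cm³/s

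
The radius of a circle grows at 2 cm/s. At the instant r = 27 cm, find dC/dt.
4π cm/s

C = 2πr
dC/dt = 2π · dr/dt = 2π · 2 = 4π cm/s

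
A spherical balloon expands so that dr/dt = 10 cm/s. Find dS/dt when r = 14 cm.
1120π cm²/s

S = 4πr²
dS/dt = dS/dr · dr/dt = 8πr · 10
At r = 14: dS/dt = 1120π cm²/s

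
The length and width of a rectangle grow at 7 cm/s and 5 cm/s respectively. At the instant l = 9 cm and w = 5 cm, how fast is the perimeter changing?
24 cm/s

P = 2(l + w)
dP/dt = 2(dl/dt + dw/dt) = 2(7 + 5) = 24 cm/s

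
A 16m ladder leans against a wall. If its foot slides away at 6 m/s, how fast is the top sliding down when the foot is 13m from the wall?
26√87/29 ≈ 8.362 m/s

x² + y² = 16²
2x·dx/dt + 2y·dy/dt = 0
dy/dt = -x/y · dx/dt = -13/√87 · 6 = -26√87/29 m/s
The top is descending at 26√87/29 ≈ 8.362 m/s.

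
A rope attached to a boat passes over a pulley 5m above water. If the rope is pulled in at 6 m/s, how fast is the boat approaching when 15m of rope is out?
9√2/2 ≈ 6.364 m/s

rope² = x² + 5²
x = √(15² - 5²) = 10√2
dx/dt = (rope/x) · d(rope)/dt = (15/(10√2)) · (-6) = -9√2/2 m/s
The boat approaches at 9√2/2 ≈ 6.364 m/s.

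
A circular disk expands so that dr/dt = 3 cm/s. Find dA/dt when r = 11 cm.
66π cm²/s

A = πr²
dA/dt = 2πr · dr/dt = 2π(11)(3) = 66π cm²/s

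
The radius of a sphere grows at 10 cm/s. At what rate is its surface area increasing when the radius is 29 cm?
2320π cm²/s

S = 4πr²
dS/dt = dS/dr · dr/dt = 8πr · 10
At r = 29: dS/dt = 2320π cm²/s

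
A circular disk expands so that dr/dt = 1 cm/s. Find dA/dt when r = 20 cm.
40π cm²/s

A = πr²
dA/dt = 2πr · dr/dt = 2π(20)(1) = 40π cm²/s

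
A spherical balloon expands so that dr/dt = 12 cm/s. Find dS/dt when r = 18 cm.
1728π cm²/s

S = 4πr²
dS/dt = dS/dr · dr/dt = 8πr · 12
At r = 18: dS/dt = 1728π cm²/s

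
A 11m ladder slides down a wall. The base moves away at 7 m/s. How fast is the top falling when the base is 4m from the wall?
4√105/15 ≈ 2.733 m/s

x² + y² = 11²
2x·dx/dt + 2y·dy/dt = 0
dy/dt = -x/y · dx/dt = -4/√105 · 7 = -4√105/15 m/s
The top is descending at 4√105/15 ≈ 2.733 m/s.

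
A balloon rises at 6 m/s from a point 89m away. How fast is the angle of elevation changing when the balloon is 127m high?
0.022204 rad/s

tan(θ) = y/89
sec²(θ) · dθ/dt = (1/89) · dy/dt
dθ/dt = cos²(θ)/89 · 6 = 89/(89² + 127²) · 6
dθ/dt = 0.022204 rad/s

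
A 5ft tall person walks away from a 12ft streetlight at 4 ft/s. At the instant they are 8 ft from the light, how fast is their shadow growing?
20/7 ft/s

By similar triangles: 12/(x+s) = 5/s
Solving: s = 5x/7
ds/dt = 5/7 · dx/dt = 5/7 · 4 = 20/7 ft/s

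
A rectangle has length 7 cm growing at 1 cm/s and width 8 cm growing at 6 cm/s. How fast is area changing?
50 cm²/s

A = lw
dA/dt = w·dl/dt + l·dw/dt = 8·1 + 7·6 = 50 cm²/s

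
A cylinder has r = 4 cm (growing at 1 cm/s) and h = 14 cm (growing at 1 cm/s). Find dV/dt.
128π cm³/s

V = πr²h
dV/dt = 2πrh·dr/dt + πr²·dh/dt
= 2π(4)(14)(1) + π(4)²(1)
= 128π cm³/s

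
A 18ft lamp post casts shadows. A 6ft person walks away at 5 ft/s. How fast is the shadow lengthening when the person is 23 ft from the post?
5/2 ft/s

By similar triangles: 18/(x+s) = 6/s
Solving: s = 6x/12
ds/dt = 6/12 · dx/dt = 1/2 · 5 = 5/2 ft/s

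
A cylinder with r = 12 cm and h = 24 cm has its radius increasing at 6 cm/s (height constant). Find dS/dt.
576π cm²/s

S = 2πrh + 2πr² (lateral + bases)
dS/dt = (2πh + 4πr)·dr/dt = (2π·24 + 4π·12)·6
= 576π cm²/s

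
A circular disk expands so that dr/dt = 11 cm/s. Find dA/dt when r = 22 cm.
484π cm²/s

A = πr²
dA/dt = 2πr · dr/dt = 2π(22)(11) = 484π cm²/s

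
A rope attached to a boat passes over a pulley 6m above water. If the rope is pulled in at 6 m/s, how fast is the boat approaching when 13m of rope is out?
78√133/133 ≈ 6.763 m/s

rope² = x² + 6²
x = √(13² - 6²) = √133
dx/dt = (rope/x) · d(rope)/dt = (13/√133) · (-6) = -78√133/133 m/s
The boat approaches at 78√133/133 ≈ 6.763 m/s.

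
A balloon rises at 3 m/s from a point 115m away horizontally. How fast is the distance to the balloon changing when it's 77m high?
231√19154/19154 ≈ 1.669 m/s

z² = 115² + y²
z = √(115² + 77²) = √19154
dz/dt = y/z · dy/dt = 77/√19154 · 3 = 231√19154/19154 ≈ 1.669 m/s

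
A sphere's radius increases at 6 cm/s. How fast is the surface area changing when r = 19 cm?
912π cm²/s

S = 4πr²
dS/dt = dS/dr · dr/dt = 8πr · 6
At r = 19: dS/dt = 912π cm²/s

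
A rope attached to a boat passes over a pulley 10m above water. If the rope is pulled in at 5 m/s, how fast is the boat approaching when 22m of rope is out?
55√6/24 ≈ 5.613 m/s

rope² = x² + 10²
x = √(22² - 10²) = 8√6
dx/dt = (rope/x) · d(rope)/dt = (22/(8√6)) · (-5) = -55√6/24 m/s
The boat approaches at 55√6/24 ≈ 5.613 m/s.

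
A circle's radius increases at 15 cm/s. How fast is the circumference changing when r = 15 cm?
30π cm/s

C = 2πr
dC/dt = 2π · dr/dt = 2π · 15 = 30π cm/s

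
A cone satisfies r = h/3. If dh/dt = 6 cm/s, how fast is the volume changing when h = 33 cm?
726π cm³/s

V = (1/3)π(h/3)²h = πh³/27
dV/dt = πh²/9 · 6
At h = 33: dV/dt = 726π cm³/s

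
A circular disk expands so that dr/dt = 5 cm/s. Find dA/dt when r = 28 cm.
280π cm²/s

A = πr²
dA/dt = 2πr · dr/dt = 2π(28)(5) = 280π cm²/s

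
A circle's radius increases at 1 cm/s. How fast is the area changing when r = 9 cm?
18π cm²/s

A = πr²
dA/dt = 2πr · dr/dt = 2π(9)(1) = 18π cm²/s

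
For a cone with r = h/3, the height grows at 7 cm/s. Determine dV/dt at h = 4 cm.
112π/9 cm³/s

V = (1/3)π(h/3)²h = πh³/27
dV/dt = πh²/9 · 7
At h = 4: dV/dt = 112π/9 cm³/s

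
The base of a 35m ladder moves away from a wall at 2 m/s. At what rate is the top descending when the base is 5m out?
√3/6 ≈ 0.2887 m/s

x² + y² = 35²
2x·dx/dt + 2y·dy/dt = 0
dy/dt = -x/y · dx/dt = -5/(20√3) · 2 = -√3/6 m/s
The top is descending at √3/6 ≈ 0.2887 m/s.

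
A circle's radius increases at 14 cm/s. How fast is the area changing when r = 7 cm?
196π cm²/s

A = πr²
dA/dt = 2πr · dr/dt = 2π(7)(14) = 196π cm²/s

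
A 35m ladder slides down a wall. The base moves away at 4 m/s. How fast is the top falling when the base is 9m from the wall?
9√286/143 ≈ 1.064 m/s

x² + y² = 35²
2x·dx/dt + 2y·dy/dt = 0
dy/dt = -x/y · dx/dt = -9/(2√286) · 4 = -9√286/143 m/s
The top is descending at 9√286/143 ≈ 1.064 m/s.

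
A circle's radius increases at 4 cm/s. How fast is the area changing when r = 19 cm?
152π cm²/s

A = πr²
dA/dt = 2πr · dr/dt = 2π(19)(4) = 152π cm²/s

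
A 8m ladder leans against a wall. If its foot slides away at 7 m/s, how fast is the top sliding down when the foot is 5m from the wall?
35√39/39 ≈ 5.604 m/s

x² + y² = 8²
2x·dx/dt + 2y·dy/dt = 0
dy/dt = -x/y · dx/dt = -5/√39 · 7 = -35√39/39 m/s
The top is descending at 35√39/39 ≈ 5.604 m/s.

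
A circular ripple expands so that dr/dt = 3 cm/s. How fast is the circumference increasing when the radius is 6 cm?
6π cm/s

C = 2πr
dC/dt = 2π · dr/dt = 2π · 3 = 6π cm/s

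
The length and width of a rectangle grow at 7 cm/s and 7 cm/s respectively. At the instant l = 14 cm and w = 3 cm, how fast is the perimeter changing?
28 cm/s

P = 2(l + w)
dP/dt = 2(dl/dt + dw/dt) = 2(7 + 7) = 28 cm/s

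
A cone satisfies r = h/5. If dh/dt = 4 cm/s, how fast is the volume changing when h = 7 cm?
196π/25 cm³/s

V = (1/3)π(h/5)²h = πh³/75
dV/dt = πh²/25 · 4
At h = 7: dV/dt = 196π/25 cm³/s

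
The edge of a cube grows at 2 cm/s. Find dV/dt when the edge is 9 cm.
486 cm³/s

V = s³
dV/dt = 3s² · ds/dt = 3·9²·2 = 486 cm³/s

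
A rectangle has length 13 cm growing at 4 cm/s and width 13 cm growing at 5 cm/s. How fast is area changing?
117 cm²/s

A = lw
dA/dt = w·dl/dt + l·dw/dt = 13·4 + 13·5 = 117 cm²/s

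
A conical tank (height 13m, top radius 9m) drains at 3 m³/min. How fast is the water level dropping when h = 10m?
169/(2700π) ≈ 0.01992 m/min

r/h = 9/13, so r = (9/13)h
V = (1/3)πr²h = (1/3)π((9/13)h)²h = (27/169)πh³
dV/dh = (81/169)πh²
dh/dt = (dV/dt)/(dV/dh) = -3/((81/169)π·10²) = -169/(2700π) m/min
The level is dropping at 169/(2700π) ≈ 0.01992 m/min.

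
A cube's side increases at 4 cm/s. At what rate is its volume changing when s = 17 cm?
3468 cm³/s

V = s³
dV/dt = 3s² · ds/dt = 3·17²·4 = 3468 cm³/s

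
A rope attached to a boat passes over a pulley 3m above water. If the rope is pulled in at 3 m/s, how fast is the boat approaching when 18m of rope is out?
18√35/35 ≈ 3.043 m/s

rope² = x² + 3²
x = √(18² - 3²) = 3√35
dx/dt = (rope/x) · d(rope)/dt = (18/(3√35)) · (-3) = -18√35/35 m/s
The boat approaches at 18√35/35 ≈ 3.043 m/s.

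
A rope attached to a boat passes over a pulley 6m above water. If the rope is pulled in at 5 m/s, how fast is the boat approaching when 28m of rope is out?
70√187/187 ≈ 5.119 m/s

rope² = x² + 6²
x = √(28² - 6²) = 2√187
dx/dt = (rope/x) · d(rope)/dt = (28/(2√187)) · (-5) = -70√187/187 m/s
The boat approaches at 70√187/187 ≈ 5.119 m/s.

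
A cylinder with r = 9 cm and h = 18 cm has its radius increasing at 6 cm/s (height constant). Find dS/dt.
432π cm²/s

S = 2πrh + 2πr² (lateral + bases)
dS/dt = (2πh + 4πr)·dr/dt = (2π·18 + 4π·9)·6
= 432π cm²/s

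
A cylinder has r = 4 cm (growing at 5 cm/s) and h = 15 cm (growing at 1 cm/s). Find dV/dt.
616π cm³/s

V = πr²h
dV/dt = 2πrh·dr/dt + πr²·dh/dt
= 2π(4)(15)(5) + π(4)²(1)
= 616π cm³/s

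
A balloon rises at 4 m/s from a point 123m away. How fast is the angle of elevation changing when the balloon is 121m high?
0.016527 rad/s

tan(θ) = y/123
sec²(θ) · dθ/dt = (1/123) · dy/dt
dθ/dt = cos²(θ)/123 · 4 = 123/(123² + 121²) · 4
dθ/dt = 0.016527 rad/s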